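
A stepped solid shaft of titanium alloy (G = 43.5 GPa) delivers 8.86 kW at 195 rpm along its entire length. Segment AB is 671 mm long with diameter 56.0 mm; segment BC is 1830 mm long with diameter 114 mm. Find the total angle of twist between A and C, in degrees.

ω = 2π·195/60 = 20.42 rad/s, so T = P/ω = 8.86×10³ / 20.42 = 433.9 N·m.
J_AB = π(0.0560)⁴/32 = 9.65×10^-7 m⁴; J_BC = π(0.114)⁴/32 = 1.66×10^-5 m⁴.
θ = (T/G)·Σ L_i/J_i = (433.9/43.5×10⁹)·(0.671/9.65×10^-7 + 1.83/1.66×10^-5) = 8.033×10^-3 rad.

0.460°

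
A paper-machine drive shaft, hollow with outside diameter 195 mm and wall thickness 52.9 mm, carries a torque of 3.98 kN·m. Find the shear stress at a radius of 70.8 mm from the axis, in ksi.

0.301 ksi

J = π(d_o⁴ − d_i⁴)/32 = π(0.195⁴ − 0.0892⁴)/32 = 1.357×10^-4 m⁴.
Shear stress varies linearly with radius: τ = T·r/J = 3980 × 0.0708 / 1.357×10^-4 = 2.076×10^6 Pa.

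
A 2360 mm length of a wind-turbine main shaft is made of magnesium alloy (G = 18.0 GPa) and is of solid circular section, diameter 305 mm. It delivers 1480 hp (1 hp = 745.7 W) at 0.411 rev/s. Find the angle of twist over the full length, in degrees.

ω = 2π·0.411 = 2.582 rad/s, so T = P/ω = 1480×745.7 / 2.582 = 427400 N·m.
J = πd⁴/32 = π(0.305)⁴/32 = 8.496×10^-4 m⁴.
θ = T·L/(G·J) = 427400 × 2.36 / (18.0×10⁹ × 8.496×10^-4) = 0.06595 rad.

3.78°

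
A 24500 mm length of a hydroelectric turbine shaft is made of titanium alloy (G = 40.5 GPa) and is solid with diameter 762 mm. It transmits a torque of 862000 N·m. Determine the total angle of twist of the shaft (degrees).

0.903°

J = πd⁴/32 = π(0.762)⁴/32 = 0.03310 m⁴.
θ = T·L/(G·J) = 862000 × 24.5 / (40.5×10⁹ × 0.03310) = 0.01575 rad.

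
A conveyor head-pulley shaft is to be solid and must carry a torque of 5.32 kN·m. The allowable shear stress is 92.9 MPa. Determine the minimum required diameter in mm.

For a solid shaft τ_max = 16T/(πd³), so d = (16T/(π τ_allow))^(1/3) = (16·5320/(π·9.29×10^7))^(1/3) = 0.06632 m.

66.3 mm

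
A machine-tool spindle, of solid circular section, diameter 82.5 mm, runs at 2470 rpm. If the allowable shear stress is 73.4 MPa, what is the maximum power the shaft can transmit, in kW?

2090 kW

J = πd⁴/32 = π(0.0825)⁴/32 = 4.548×10^-6 m⁴.
T_max = τ_allow·J/r = 7.34×10^7 × 4.548×10^-6 / 0.0413 = 8093 N·m.
ω = 2π·2470/60 = 258.7 rad/s, so P_max = T_max·ω = 2.093×10^6 W.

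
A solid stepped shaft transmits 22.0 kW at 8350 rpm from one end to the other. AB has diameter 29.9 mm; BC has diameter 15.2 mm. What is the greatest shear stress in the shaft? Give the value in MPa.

36.5 MPa

ω = 2π·8350/60 = 874.4 rad/s, so T = P/ω = 22.0×10³ / 874.4 = 25.16 N·m.
Under the same torque, τ_max = 16T/(πd³) is largest where d is smallest — segment BC (d = 15.2 mm).
τ_max = 16·25.16/(π·(0.0152)³) = 3.649×10^7 Pa.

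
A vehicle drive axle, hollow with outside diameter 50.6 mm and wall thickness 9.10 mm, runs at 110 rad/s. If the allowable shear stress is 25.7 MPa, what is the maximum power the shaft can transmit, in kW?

59.8 kW

J = π(d_o⁴ − d_i⁴)/32 = π(0.0506⁴ − 0.0324⁴)/32 = 5.354×10^-7 m⁴.
T_max = τ_allow·J/r = 2.57×10^7 × 5.354×10^-7 / 0.0253 = 543.9 N·m.
ω = 110 rad/s, so P_max = T_max·ω = 5.982×10^4 W.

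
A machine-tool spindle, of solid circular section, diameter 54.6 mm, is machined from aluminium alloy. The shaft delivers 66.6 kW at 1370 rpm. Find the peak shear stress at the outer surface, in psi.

2110 psi

ω = 2π·1370/60 = 143.5 rad/s, so T = P/ω = 66.6×10³ / 143.5 = 464.2 N·m.
J = πd⁴/32 = π(0.0546)⁴/32 = 8.725×10^-7 m⁴.
τ_max = T·r/J = 464.2 × 0.0273 / 8.725×10^-7 = 1.453×10^7 Pa.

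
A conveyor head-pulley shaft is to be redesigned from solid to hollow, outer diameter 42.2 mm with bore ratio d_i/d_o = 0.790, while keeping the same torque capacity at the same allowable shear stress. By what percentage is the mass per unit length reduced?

47.8 %

Equal τ_max and T ⇒ the solid shaft needs d_s³ = d_o³(1−k⁴), so d_s = 42.2·(1−0.790⁴)^(1/3) = 35.80 mm.
Area ratio A_h/A_s = d_o²(1−k²)/d_s² = (1−k²)/(1−k⁴)^(2/3) = 0.5223.
Mass saving = 1 − 0.5223 = 47.8 %.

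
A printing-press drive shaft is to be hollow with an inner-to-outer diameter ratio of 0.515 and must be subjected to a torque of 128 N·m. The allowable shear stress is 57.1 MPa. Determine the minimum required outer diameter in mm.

23.1 mm

For a hollow shaft with d_i/d_o = 0.515: τ_max = 16T/(π d_o³ (1−k⁴)), so d_o = [16T/(π τ_allow (1−k⁴))]^(1/3) = [16·128.0/(π·5.71×10^7·0.9297)]^(1/3) = 0.02307 m.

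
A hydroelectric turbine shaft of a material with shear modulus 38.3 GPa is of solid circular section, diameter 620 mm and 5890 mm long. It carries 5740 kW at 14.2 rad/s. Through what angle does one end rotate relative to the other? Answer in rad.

ω = 14.2 rad/s, so T = P/ω = 5740×10³ / 14.20 = 404200 N·m.
J = πd⁴/32 = π(0.620)⁴/32 = 0.01451 m⁴.
θ = T·L/(G·J) = 404200 × 5.89 / (38.3×10⁹ × 0.01451) = 4.285×10^-3 rad.

0.00429 rad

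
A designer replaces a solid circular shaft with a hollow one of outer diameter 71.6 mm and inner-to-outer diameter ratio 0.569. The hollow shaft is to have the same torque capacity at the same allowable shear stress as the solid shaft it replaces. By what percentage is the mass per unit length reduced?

Equal τ_max and T ⇒ the solid shaft needs d_s³ = d_o³(1−k⁴), so d_s = 71.6·(1−0.569⁴)^(1/3) = 69.01 mm.
Area ratio A_h/A_s = d_o²(1−k²)/d_s² = (1−k²)/(1−k⁴)^(2/3) = 0.7280.
Mass saving = 1 − 0.7280 = 27.2 %.

27.2 %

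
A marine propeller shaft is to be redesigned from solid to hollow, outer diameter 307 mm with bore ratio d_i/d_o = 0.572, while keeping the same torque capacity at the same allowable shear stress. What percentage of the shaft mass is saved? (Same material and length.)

Equal τ_max and T ⇒ the solid shaft needs d_s³ = d_o³(1−k⁴), so d_s = 307·(1−0.572⁴)^(1/3) = 295.6 mm.
Area ratio A_h/A_s = d_o²(1−k²)/d_s² = (1−k²)/(1−k⁴)^(2/3) = 0.7256.
Mass saving = 1 − 0.7256 = 27.4 %.

27.4 %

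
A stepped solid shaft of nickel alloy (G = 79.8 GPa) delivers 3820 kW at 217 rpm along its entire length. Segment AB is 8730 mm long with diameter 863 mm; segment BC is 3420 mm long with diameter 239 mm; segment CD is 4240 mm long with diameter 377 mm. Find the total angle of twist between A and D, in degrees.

1.57°

ω = 2π·217/60 = 22.72 rad/s, so T = P/ω = 3820×10³ / 22.72 = 168100 N·m.
J_AB = π(0.863)⁴/32 = 0.0545 m⁴; J_BC = π(0.239)⁴/32 = 3.20×10^-4 m⁴; J_CD = π(0.377)⁴/32 = 1.98×10^-3 m⁴.
θ = (T/G)·Σ L_i/J_i = (168100/79.8×10⁹)·(8.73/0.0545 + 3.42/3.20×10^-4 + 4.24/1.98×10^-3) = 0.02733 rad.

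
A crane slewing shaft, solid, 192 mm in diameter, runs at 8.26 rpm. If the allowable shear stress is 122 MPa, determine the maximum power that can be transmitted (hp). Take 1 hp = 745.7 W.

197 hp

J = πd⁴/32 = π(0.192)⁴/32 = 1.334×10^-4 m⁴.
T_max = τ_allow·J/r = 1.22×10^8 × 1.334×10^-4 / 0.0960 = 169500 N·m.
ω = 2π·8.26/60 = 0.8650 rad/s, so P_max = T_max·ω = 1.467×10^5 W.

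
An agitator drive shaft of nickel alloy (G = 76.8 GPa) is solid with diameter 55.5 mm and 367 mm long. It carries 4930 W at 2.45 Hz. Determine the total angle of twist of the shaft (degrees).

0.0941°

ω = 2π·2.45 = 15.39 rad/s, so T = P/ω = 4930 / 15.39 = 320.3 N·m.
J = πd⁴/32 = π(0.0555)⁴/32 = 9.315×10^-7 m⁴.
θ = T·L/(G·J) = 320.3 × 0.367 / (76.8×10⁹ × 9.315×10^-7) = 1.643×10^-3 rad.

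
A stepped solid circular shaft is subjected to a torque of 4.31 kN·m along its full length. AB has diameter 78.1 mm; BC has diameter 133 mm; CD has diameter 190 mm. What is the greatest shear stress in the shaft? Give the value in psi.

6680 psi

Under the same torque, τ_max = 16T/(πd³) is largest where d is smallest — segment AB (d = 78.1 mm).
τ_max = 16·4310/(π·(0.0781)³) = 4.608×10^7 Pa.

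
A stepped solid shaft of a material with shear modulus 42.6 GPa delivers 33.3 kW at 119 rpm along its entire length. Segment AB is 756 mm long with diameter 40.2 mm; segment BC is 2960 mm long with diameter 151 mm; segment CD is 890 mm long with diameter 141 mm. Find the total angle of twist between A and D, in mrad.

ω = 2π·119/60 = 12.46 rad/s, so T = P/ω = 33.3×10³ / 12.46 = 2672 N·m.
J_AB = π(0.0402)⁴/32 = 2.56×10^-7 m⁴; J_BC = π(0.151)⁴/32 = 5.10×10^-5 m⁴; J_CD = π(0.141)⁴/32 = 3.88×10^-5 m⁴.
θ = (T/G)·Σ L_i/J_i = (2672/42.6×10⁹)·(0.756/2.56×10^-7 + 2.96/5.10×10^-5 + 0.890/3.88×10^-5) = 0.1900 rad.

190 mrad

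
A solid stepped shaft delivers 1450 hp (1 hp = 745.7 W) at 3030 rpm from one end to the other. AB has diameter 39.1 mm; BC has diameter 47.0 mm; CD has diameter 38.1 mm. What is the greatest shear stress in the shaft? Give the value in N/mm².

314 N/mm²

ω = 2π·3030/60 = 317.3 rad/s, so T = P/ω = 1450×745.7 / 317.3 = 3408 N·m.
Under the same torque, τ_max = 16T/(πd³) is largest where d is smallest — segment CD (d = 38.1 mm).
τ_max = 16·3408/(π·(0.0381)³) = 3.138×10^8 Pa.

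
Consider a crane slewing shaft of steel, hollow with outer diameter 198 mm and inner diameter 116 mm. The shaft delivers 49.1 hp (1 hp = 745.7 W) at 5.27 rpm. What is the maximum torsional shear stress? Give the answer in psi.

7160 psi

ω = 2π·5.27/60 = 0.5519 rad/s, so T = P/ω = 49.1×745.7 / 0.5519 = 66340 N·m.
J = π(d_o⁴ − d_i⁴)/32 = π(0.198⁴ − 0.116⁴)/32 = 1.331×10^-4 m⁴.
τ_max = T·r/J = 66340 × 0.0990 / 1.331×10^-4 = 4.934×10^7 Pa.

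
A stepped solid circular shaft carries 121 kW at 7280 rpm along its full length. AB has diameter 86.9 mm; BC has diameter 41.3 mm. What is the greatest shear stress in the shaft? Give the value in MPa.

11.5 MPa

ω = 2π·7280/60 = 762.4 rad/s, so T = P/ω = 121×10³ / 762.4 = 158.7 N·m.
Under the same torque, τ_max = 16T/(πd³) is largest where d is smallest — segment BC (d = 41.3 mm).
τ_max = 16·158.7/(π·(0.0413)³) = 1.147×10^7 Pa.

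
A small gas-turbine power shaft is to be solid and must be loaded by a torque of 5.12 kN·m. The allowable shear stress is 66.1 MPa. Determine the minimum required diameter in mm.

For a solid shaft τ_max = 16T/(πd³), so d = (16T/(π τ_allow))^(1/3) = (16·5120/(π·6.61×10^7))^(1/3) = 0.07334 m.

73.3 mm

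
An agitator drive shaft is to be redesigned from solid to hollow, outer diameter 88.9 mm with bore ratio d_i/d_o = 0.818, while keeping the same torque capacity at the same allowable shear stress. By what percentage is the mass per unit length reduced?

50.8 %

Equal τ_max and T ⇒ the solid shaft needs d_s³ = d_o³(1−k⁴), so d_s = 88.9·(1−0.818⁴)^(1/3) = 72.94 mm.
Area ratio A_h/A_s = d_o²(1−k²)/d_s² = (1−k²)/(1−k⁴)^(2/3) = 0.4915.
Mass saving = 1 − 0.4915 = 50.8 %.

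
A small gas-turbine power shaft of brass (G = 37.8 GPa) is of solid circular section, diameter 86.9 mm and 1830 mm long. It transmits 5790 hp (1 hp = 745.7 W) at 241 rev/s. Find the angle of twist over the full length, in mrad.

ω = 2π·241 = 1514 rad/s, so T = P/ω = 5790×745.7 / 1514 = 2851 N·m.
J = πd⁴/32 = π(0.0869)⁴/32 = 5.599×10^-6 m⁴.
θ = T·L/(G·J) = 2851 × 1.83 / (37.8×10⁹ × 5.599×10^-6) = 0.02466 rad.

24.7 mrad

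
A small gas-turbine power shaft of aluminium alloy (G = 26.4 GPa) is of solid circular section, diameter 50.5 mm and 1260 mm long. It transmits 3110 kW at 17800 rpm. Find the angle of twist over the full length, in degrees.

7.15°

ω = 2π·17800/60 = 1864 rad/s, so T = P/ω = 3110×10³ / 1864 = 1668 N·m.
J = πd⁴/32 = π(0.0505)⁴/32 = 6.385×10^-7 m⁴.
θ = T·L/(G·J) = 1668 × 1.26 / (26.4×10⁹ × 6.385×10^-7) = 0.1247 rad.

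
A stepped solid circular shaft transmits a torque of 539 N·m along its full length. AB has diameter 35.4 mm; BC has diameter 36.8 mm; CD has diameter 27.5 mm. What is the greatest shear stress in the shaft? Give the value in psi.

Under the same torque, τ_max = 16T/(πd³) is largest where d is smallest — segment CD (d = 27.5 mm).
τ_max = 16·539.0/(π·(0.0275)³) = 1.320×10^8 Pa.

19100 psi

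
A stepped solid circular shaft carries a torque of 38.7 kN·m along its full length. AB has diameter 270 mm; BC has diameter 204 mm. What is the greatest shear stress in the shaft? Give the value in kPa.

23200 kPa

Under the same torque, τ_max = 16T/(πd³) is largest where d is smallest — segment BC (d = 204 mm).
τ_max = 16·38700/(π·(0.204)³) = 2.322×10^7 Pa.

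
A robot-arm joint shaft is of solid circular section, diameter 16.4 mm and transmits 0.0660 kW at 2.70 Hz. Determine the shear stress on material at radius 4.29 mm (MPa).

ω = 2π·2.70 = 16.96 rad/s, so T = P/ω = 0.0660×10³ / 16.96 = 3.890 N·m.
J = πd⁴/32 = π(0.0164)⁴/32 = 7.102×10^-9 m⁴.
Shear stress varies linearly with radius: τ = T·r/J = 3.890 × 0.00429 / 7.102×10^-9 = 2.350×10^6 Pa.

2.35 MPa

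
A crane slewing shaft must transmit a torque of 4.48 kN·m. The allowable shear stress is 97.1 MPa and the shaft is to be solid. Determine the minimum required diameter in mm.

For a solid shaft τ_max = 16T/(πd³), so d = (16T/(π τ_allow))^(1/3) = (16·4480/(π·9.71×10^7))^(1/3) = 0.06171 m.

61.7 mm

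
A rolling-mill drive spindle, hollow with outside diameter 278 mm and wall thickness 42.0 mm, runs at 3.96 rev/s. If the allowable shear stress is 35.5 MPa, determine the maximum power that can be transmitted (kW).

J = π(d_o⁴ − d_i⁴)/32 = π(0.278⁴ − 0.194⁴)/32 = 4.473×10^-4 m⁴.
T_max = τ_allow·J/r = 3.55×10^7 × 4.473×10^-4 / 0.139 = 114200 N·m.
ω = 2π·3.96 = 24.88 rad/s, so P_max = T_max·ω = 2.843×10^6 W.

2840 kW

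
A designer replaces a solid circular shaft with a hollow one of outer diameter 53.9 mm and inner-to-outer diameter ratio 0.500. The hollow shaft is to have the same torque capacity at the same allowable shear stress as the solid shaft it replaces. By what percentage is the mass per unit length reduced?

21.7 %

Equal τ_max and T ⇒ the solid shaft needs d_s³ = d_o³(1−k⁴), so d_s = 53.9·(1−0.500⁴)^(1/3) = 52.75 mm.
Area ratio A_h/A_s = d_o²(1−k²)/d_s² = (1−k²)/(1−k⁴)^(2/3) = 0.7830.
Mass saving = 1 − 0.7830 = 21.7 %.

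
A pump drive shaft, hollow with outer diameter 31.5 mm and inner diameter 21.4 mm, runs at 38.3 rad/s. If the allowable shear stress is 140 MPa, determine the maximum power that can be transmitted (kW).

25.9 kW

J = π(d_o⁴ − d_i⁴)/32 = π(0.0315⁴ − 0.0214⁴)/32 = 7.607×10^-8 m⁴.
T_max = τ_allow·J/r = 1.40×10^8 × 7.607×10^-8 / 0.0158 = 676.2 N·m.
ω = 38.3 rad/s, so P_max = T_max·ω = 2.590×10^4 W.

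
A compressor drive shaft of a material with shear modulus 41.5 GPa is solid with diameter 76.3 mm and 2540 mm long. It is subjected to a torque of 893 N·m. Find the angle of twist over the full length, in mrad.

16.4 mrad

J = πd⁴/32 = π(0.0763)⁴/32 = 3.327×10^-6 m⁴.
θ = T·L/(G·J) = 893.0 × 2.54 / (41.5×10⁹ × 3.327×10^-6) = 0.01643 rad.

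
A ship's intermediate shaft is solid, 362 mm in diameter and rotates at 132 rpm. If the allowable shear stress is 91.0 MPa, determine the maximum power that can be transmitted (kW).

J = πd⁴/32 = π(0.362)⁴/32 = 1.686×10^-3 m⁴.
T_max = τ_allow·J/r = 9.10×10^7 × 1.686×10^-3 / 0.181 = 847600 N·m.
ω = 2π·132/60 = 13.82 rad/s, so P_max = T_max·ω = 1.172×10^7 W.

11700 kW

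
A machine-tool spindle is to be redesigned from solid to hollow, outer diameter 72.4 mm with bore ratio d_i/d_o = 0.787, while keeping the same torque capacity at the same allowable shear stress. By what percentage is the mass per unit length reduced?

Equal τ_max and T ⇒ the solid shaft needs d_s³ = d_o³(1−k⁴), so d_s = 72.4·(1−0.787⁴)^(1/3) = 61.62 mm.
Area ratio A_h/A_s = d_o²(1−k²)/d_s² = (1−k²)/(1−k⁴)^(2/3) = 0.5255.
Mass saving = 1 − 0.5255 = 47.4 %.

47.4 %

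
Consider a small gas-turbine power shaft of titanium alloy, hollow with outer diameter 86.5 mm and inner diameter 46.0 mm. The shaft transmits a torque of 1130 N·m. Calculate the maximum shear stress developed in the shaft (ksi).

J = π(d_o⁴ − d_i⁴)/32 = π(0.0865⁴ − 0.0460⁴)/32 = 5.057×10^-6 m⁴.
τ_max = T·r/J = 1130 × 0.0432 / 5.057×10^-6 = 9.665×10^6 Pa.

1.40 ksi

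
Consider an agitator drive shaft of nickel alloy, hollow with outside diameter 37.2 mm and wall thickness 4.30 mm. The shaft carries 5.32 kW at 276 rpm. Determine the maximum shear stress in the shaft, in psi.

4060 psi

ω = 2π·276/60 = 28.90 rad/s, so T = P/ω = 5.32×10³ / 28.90 = 184.1 N·m.
J = π(d_o⁴ − d_i⁴)/32 = π(0.0372⁴ − 0.0286⁴)/32 = 1.223×10^-7 m⁴.
τ_max = T·r/J = 184.1 × 0.0186 / 1.223×10^-7 = 2.799×10^7 Pa.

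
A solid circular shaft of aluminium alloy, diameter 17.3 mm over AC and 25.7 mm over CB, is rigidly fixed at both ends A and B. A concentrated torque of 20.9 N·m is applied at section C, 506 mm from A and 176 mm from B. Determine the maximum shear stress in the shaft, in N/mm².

5.85 N/mm²

Compatibility: T_A·a/J_AC = T_B·b/J_CB with T_A + T_B = T₀.
J_AC = 8.79×10^-9 m⁴, J_CB = 4.28×10^-8 m⁴, so T_A = T₀·(J_AC/a)/((J_AC/a)+(J_CB/b)) = 1.393 N·m, T_B = 19.51 N·m.
τ in each portion: τ_AC = 1.37×10^6 Pa, τ_CB = 5.85×10^6 Pa; maximum is in CB.
τ_max = T_CB·r/J = 19.51·0.0129/4.28×10^-8 = 5.853×10^6 Pa.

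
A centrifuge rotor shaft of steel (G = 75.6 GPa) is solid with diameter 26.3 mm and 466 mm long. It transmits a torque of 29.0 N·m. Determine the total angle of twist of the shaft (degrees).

0.218°

J = πd⁴/32 = π(0.0263)⁴/32 = 4.697×10^-8 m⁴.
θ = T·L/(G·J) = 29.00 × 0.466 / (75.6×10⁹ × 4.697×10^-8) = 3.806×10^-3 rad.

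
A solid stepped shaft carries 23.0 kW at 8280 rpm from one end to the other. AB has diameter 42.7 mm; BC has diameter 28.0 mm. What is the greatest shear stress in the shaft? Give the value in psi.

ω = 2π·8280/60 = 867.1 rad/s, so T = P/ω = 23.0×10³ / 867.1 = 26.53 N·m.
Under the same torque, τ_max = 16T/(πd³) is largest where d is smallest — segment BC (d = 28.0 mm).
τ_max = 16·26.53/(π·(0.0280)³) = 6.154×10^6 Pa.

893 psi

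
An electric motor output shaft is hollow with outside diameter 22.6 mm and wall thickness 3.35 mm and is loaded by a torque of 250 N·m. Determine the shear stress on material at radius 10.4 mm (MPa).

J = π(d_o⁴ − d_i⁴)/32 = π(0.0226⁴ − 0.0159⁴)/32 = 1.934×10^-8 m⁴.
Shear stress varies linearly with radius: τ = T·r/J = 250.0 × 0.0104 / 1.934×10^-8 = 1.345×10^8 Pa.

134 MPa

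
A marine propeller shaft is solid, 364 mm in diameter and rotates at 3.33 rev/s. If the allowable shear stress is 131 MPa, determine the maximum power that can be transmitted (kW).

J = πd⁴/32 = π(0.364)⁴/32 = 1.723×10^-3 m⁴.
T_max = τ_allow·J/r = 1.31×10^8 × 1.723×10^-3 / 0.182 = 1.241e6 N·m.
ω = 2π·3.33 = 20.92 rad/s, so P_max = T_max·ω = 2.596×10^7 W.

26000 kW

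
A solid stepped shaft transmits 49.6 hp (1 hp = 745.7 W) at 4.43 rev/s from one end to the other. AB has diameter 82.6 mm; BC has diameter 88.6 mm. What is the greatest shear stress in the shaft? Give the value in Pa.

ω = 2π·4.43 = 27.83 rad/s, so T = P/ω = 49.6×745.7 / 27.83 = 1329 N·m.
Under the same torque, τ_max = 16T/(πd³) is largest where d is smallest — segment AB (d = 82.6 mm).
τ_max = 16·1329/(π·(0.0826)³) = 1.201×10^7 Pa.

1.20e7 Pa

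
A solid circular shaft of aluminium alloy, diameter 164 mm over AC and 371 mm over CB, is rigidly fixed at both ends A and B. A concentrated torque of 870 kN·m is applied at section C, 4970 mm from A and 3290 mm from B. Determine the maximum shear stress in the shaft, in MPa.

84.6 MPa

Compatibility: T_A·a/J_AC = T_B·b/J_CB with T_A + T_B = T₀.
J_AC = 7.10×10^-5 m⁴, J_CB = 1.86×10^-3 m⁴, so T_A = T₀·(J_AC/a)/((J_AC/a)+(J_CB/b)) = 21450 N·m, T_B = 848600 N·m.
τ in each portion: τ_AC = 2.48×10^7 Pa, τ_CB = 8.46×10^7 Pa; maximum is in CB.
τ_max = T_CB·r/J = 848600·0.185/1.86×10^-3 = 8.463×10^7 Pa.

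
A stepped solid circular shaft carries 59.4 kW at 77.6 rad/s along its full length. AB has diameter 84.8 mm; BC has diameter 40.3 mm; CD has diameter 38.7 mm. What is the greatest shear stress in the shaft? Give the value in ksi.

ω = 77.6 rad/s, so T = P/ω = 59.4×10³ / 77.60 = 765.5 N·m.
Under the same torque, τ_max = 16T/(πd³) is largest where d is smallest — segment CD (d = 38.7 mm).
τ_max = 16·765.5/(π·(0.0387)³) = 6.726×10^7 Pa.

9.76 ksi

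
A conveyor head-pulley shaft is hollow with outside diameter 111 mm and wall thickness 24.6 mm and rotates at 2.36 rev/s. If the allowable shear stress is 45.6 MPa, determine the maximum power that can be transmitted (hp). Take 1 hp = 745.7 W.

220 hp

J = π(d_o⁴ − d_i⁴)/32 = π(0.111⁴ − 0.0618⁴)/32 = 1.347×10^-5 m⁴.
T_max = τ_allow·J/r = 4.56×10^7 × 1.347×10^-5 / 0.0555 = 11070 N·m.
ω = 2π·2.36 = 14.83 rad/s, so P_max = T_max·ω = 1.641×10^5 W.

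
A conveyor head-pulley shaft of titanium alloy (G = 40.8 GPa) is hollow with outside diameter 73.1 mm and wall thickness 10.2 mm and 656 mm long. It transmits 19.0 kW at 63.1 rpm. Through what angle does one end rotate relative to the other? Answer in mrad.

ω = 2π·63.1/60 = 6.608 rad/s, so T = P/ω = 19.0×10³ / 6.608 = 2875 N·m.
J = π(d_o⁴ − d_i⁴)/32 = π(0.0731⁴ − 0.0527⁴)/32 = 2.046×10^-6 m⁴.
θ = T·L/(G·J) = 2875 × 0.656 / (40.8×10⁹ × 2.046×10^-6) = 0.02260 rad.

22.6 mrad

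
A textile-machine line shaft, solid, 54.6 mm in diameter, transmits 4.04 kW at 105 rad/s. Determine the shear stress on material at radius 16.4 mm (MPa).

ω = 105 rad/s, so T = P/ω = 4.04×10³ / 105.0 = 38.48 N·m.
J = πd⁴/32 = π(0.0546)⁴/32 = 8.725×10^-7 m⁴.
Shear stress varies linearly with radius: τ = T·r/J = 38.48 × 0.0164 / 8.725×10^-7 = 7.232×10^5 Pa.

0.723 MPa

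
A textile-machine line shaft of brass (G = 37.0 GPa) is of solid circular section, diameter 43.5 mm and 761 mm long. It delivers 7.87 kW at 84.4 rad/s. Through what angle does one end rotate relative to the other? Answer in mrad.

5.46 mrad

ω = 84.4 rad/s, so T = P/ω = 7.87×10³ / 84.40 = 93.25 N·m.
J = πd⁴/32 = π(0.0435)⁴/32 = 3.515×10^-7 m⁴.
θ = T·L/(G·J) = 93.25 × 0.761 / (37.0×10⁹ × 3.515×10^-7) = 5.456×10^-3 rad.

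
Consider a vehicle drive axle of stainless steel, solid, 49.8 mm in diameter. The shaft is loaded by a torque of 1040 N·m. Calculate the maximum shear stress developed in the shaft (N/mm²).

42.9 N/mm²

J = πd⁴/32 = π(0.0498)⁴/32 = 6.038×10^-7 m⁴.
τ_max = T·r/J = 1040 × 0.0249 / 6.038×10^-7 = 4.289×10^7 Pa.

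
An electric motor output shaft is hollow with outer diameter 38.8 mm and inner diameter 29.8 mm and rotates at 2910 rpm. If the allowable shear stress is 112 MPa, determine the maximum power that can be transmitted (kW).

J = π(d_o⁴ − d_i⁴)/32 = π(0.0388⁴ − 0.0298⁴)/32 = 1.451×10^-7 m⁴.
T_max = τ_allow·J/r = 1.12×10^8 × 1.451×10^-7 / 0.0194 = 837.6 N·m.
ω = 2π·2910/60 = 304.7 rad/s, so P_max = T_max·ω = 2.552×10^5 W.

255 kW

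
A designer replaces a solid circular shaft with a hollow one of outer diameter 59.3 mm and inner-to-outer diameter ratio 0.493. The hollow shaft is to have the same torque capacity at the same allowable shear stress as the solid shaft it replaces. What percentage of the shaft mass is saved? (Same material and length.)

Equal τ_max and T ⇒ the solid shaft needs d_s³ = d_o³(1−k⁴), so d_s = 59.3·(1−0.493⁴)^(1/3) = 58.11 mm.
Area ratio A_h/A_s = d_o²(1−k²)/d_s² = (1−k²)/(1−k⁴)^(2/3) = 0.7883.
Mass saving = 1 − 0.7883 = 21.2 %.

21.2 %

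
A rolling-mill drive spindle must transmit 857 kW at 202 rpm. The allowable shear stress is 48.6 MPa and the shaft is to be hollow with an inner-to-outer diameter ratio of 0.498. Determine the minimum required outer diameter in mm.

165 mm

ω = 2π·202/60 = 21.15 rad/s, so T = P/ω = 857×10³ / 21.15 = 40510 N·m.
For a hollow shaft with d_i/d_o = 0.498: τ_max = 16T/(π d_o³ (1−k⁴)), so d_o = [16T/(π τ_allow (1−k⁴))]^(1/3) = [16·40510/(π·4.86×10^7·0.9385)]^(1/3) = 0.1654 m.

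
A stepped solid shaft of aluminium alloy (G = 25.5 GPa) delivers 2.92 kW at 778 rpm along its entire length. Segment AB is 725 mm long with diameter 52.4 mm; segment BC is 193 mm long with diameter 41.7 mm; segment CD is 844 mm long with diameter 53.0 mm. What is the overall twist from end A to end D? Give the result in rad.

0.00382 rad

ω = 2π·778/60 = 81.47 rad/s, so T = P/ω = 2.92×10³ / 81.47 = 35.84 N·m.
J_AB = π(0.0524)⁴/32 = 7.40×10^-7 m⁴; J_BC = π(0.0417)⁴/32 = 2.97×10^-7 m⁴; J_CD = π(0.0530)⁴/32 = 7.75×10^-7 m⁴.
θ = (T/G)·Σ L_i/J_i = (35.84/25.5×10⁹)·(0.725/7.40×10^-7 + 0.193/2.97×10^-7 + 0.844/7.75×10^-7) = 3.822×10^-3 rad.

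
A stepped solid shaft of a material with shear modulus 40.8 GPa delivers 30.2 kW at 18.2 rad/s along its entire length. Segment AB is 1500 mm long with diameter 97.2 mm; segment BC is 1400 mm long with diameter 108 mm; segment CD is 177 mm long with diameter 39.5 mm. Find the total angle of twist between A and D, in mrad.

41.3 mrad

ω = 18.2 rad/s, so T = P/ω = 30.2×10³ / 18.20 = 1659 N·m.
J_AB = π(0.0972)⁴/32 = 8.76×10^-6 m⁴; J_BC = π(0.108)⁴/32 = 1.34×10^-5 m⁴; J_CD = π(0.0395)⁴/32 = 2.39×10^-7 m⁴.
θ = (T/G)·Σ L_i/J_i = (1659/40.8×10⁹)·(1.50/8.76×10^-6 + 1.40/1.34×10^-5 + 0.177/2.39×10^-7) = 0.04134 rad.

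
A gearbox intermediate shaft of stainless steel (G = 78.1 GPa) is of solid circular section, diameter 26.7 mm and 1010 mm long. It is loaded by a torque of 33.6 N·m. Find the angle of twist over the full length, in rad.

J = πd⁴/32 = π(0.0267)⁴/32 = 4.989×10^-8 m⁴.
θ = T·L/(G·J) = 33.60 × 1.01 / (78.1×10⁹ × 4.989×10^-8) = 8.709×10^-3 rad.

0.00871 rad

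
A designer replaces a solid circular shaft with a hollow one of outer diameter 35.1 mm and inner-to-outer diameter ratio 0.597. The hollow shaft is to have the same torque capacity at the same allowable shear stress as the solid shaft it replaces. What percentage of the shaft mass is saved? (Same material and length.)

Equal τ_max and T ⇒ the solid shaft needs d_s³ = d_o³(1−k⁴), so d_s = 35.1·(1−0.597⁴)^(1/3) = 33.55 mm.
Area ratio A_h/A_s = d_o²(1−k²)/d_s² = (1−k²)/(1−k⁴)^(2/3) = 0.7046.
Mass saving = 1 − 0.7046 = 29.5 %.

29.5 %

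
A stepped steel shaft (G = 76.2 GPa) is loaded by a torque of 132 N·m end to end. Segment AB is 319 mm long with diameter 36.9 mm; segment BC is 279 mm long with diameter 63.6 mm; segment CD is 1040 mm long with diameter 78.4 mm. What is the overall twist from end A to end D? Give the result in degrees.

J_AB = π(0.0369)⁴/32 = 1.82×10^-7 m⁴; J_BC = π(0.0636)⁴/32 = 1.61×10^-6 m⁴; J_CD = π(0.0784)⁴/32 = 3.71×10^-6 m⁴.
θ = (T/G)·Σ L_i/J_i = (132.0/76.2×10⁹)·(0.319/1.82×10^-7 + 0.279/1.61×10^-6 + 1.04/3.71×10^-6) = 3.823×10^-3 rad.

0.219°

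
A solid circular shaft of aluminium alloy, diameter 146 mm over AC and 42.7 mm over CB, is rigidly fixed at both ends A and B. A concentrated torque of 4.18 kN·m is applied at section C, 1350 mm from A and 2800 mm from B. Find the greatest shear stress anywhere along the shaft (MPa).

Compatibility: T_A·a/J_AC = T_B·b/J_CB with T_A + T_B = T₀.
J_AC = 4.46×10^-5 m⁴, J_CB = 3.26×10^-7 m⁴, so T_A = T₀·(J_AC/a)/((J_AC/a)+(J_CB/b)) = 4165 N·m, T_B = 14.69 N·m.
τ in each portion: τ_AC = 6.82×10^6 Pa, τ_CB = 9.61×10^5 Pa; maximum is in AC.
τ_max = T_AC·r/J = 4165·0.0730/4.46×10^-5 = 6.816×10^6 Pa.

6.82 MPa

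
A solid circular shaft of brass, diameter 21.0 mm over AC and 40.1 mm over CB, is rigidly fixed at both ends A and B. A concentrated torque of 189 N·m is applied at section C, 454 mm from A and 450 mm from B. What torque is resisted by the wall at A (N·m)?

13.1 N·m

Compatibility: T_A·a/J_AC = T_B·b/J_CB with T_A + T_B = T₀.
J_AC = 1.91×10^-8 m⁴, J_CB = 2.54×10^-7 m⁴, so T_A = T₀·(J_AC/a)/((J_AC/a)+(J_CB/b)) = 13.11 N·m, T_B = 175.9 N·m.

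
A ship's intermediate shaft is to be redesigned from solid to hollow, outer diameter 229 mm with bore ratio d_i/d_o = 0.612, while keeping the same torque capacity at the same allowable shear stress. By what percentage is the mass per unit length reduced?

30.8 %

Equal τ_max and T ⇒ the solid shaft needs d_s³ = d_o³(1−k⁴), so d_s = 229·(1−0.612⁴)^(1/3) = 217.7 mm.
Area ratio A_h/A_s = d_o²(1−k²)/d_s² = (1−k²)/(1−k⁴)^(2/3) = 0.6918.
Mass saving = 1 − 0.6918 = 30.8 %.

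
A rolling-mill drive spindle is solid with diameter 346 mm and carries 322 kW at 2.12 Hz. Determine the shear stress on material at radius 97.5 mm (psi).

243 psi

ω = 2π·2.12 = 13.32 rad/s, so T = P/ω = 322×10³ / 13.32 = 24170 N·m.
J = πd⁴/32 = π(0.346)⁴/32 = 1.407×10^-3 m⁴.
Shear stress varies linearly with radius: τ = T·r/J = 24170 × 0.0975 / 1.407×10^-3 = 1.675×10^6 Pa.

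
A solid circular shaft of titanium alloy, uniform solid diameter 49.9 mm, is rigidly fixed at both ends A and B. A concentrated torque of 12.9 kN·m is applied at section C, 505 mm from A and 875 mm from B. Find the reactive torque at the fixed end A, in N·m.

With uniform GJ and both ends fixed, compatibility θ_AC = θ_CB gives T_A·a = T_B·b, together with T_A + T_B = T₀.
T_A = T₀·b/(a+b) = 12900·875/1380 = 8179 N·m; T_B = 4721 N·m.

8180 N·m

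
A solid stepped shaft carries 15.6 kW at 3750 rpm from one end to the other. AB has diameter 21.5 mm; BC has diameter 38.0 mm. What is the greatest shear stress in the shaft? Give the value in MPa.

20.4 MPa

ω = 2π·3750/60 = 392.7 rad/s, so T = P/ω = 15.6×10³ / 392.7 = 39.73 N·m.
Under the same torque, τ_max = 16T/(πd³) is largest where d is smallest — segment AB (d = 21.5 mm).
τ_max = 16·39.73/(π·(0.0215)³) = 2.036×10^7 Pa.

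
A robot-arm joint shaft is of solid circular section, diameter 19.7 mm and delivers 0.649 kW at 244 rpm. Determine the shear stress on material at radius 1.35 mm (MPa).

2.32 MPa

ω = 2π·244/60 = 25.55 rad/s, so T = P/ω = 0.649×10³ / 25.55 = 25.40 N·m.
J = πd⁴/32 = π(0.0197)⁴/32 = 1.479×10^-8 m⁴.
Shear stress varies linearly with radius: τ = T·r/J = 25.40 × 0.00135 / 1.479×10^-8 = 2.319×10^6 Pa.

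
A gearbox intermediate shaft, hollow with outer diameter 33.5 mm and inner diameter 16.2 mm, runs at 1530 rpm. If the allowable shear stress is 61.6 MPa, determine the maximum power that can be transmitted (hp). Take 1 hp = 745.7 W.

92.4 hp

J = π(d_o⁴ − d_i⁴)/32 = π(0.0335⁴ − 0.0162⁴)/32 = 1.169×10^-7 m⁴.
T_max = τ_allow·J/r = 6.16×10^7 × 1.169×10^-7 / 0.0168 = 429.9 N·m.
ω = 2π·1530/60 = 160.2 rad/s, so P_max = T_max·ω = 6.887×10^4 W.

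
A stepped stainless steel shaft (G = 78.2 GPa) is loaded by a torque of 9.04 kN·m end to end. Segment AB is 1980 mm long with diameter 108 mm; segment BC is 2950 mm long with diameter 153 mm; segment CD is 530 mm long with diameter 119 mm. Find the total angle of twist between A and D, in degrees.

1.52°

J_AB = π(0.108)⁴/32 = 1.34×10^-5 m⁴; J_BC = π(0.153)⁴/32 = 5.38×10^-5 m⁴; J_CD = π(0.119)⁴/32 = 1.97×10^-5 m⁴.
θ = (T/G)·Σ L_i/J_i = (9040/78.2×10⁹)·(1.98/1.34×10^-5 + 2.95/5.38×10^-5 + 0.530/1.97×10^-5) = 0.02659 rad.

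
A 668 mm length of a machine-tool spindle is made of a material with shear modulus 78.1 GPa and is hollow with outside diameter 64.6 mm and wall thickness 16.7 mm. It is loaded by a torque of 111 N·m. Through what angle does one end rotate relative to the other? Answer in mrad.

0.587 mrad

J = π(d_o⁴ − d_i⁴)/32 = π(0.0646⁴ − 0.0312⁴)/32 = 1.617×10^-6 m⁴.
θ = T·L/(G·J) = 111.0 × 0.668 / (78.1×10⁹ × 1.617×10^-6) = 5.872×10^-4 rad.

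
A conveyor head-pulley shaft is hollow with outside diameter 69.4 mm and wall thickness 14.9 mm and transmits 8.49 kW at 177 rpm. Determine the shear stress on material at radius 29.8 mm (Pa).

ω = 2π·177/60 = 18.54 rad/s, so T = P/ω = 8.49×10³ / 18.54 = 458.0 N·m.
J = π(d_o⁴ − d_i⁴)/32 = π(0.0694⁴ − 0.0396⁴)/32 = 2.036×10^-6 m⁴.
Shear stress varies linearly with radius: τ = T·r/J = 458.0 × 0.0298 / 2.036×10^-6 = 6.704×10^6 Pa.

6.70e6 Pa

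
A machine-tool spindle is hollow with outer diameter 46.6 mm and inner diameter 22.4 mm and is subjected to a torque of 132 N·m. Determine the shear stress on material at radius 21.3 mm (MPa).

J = π(d_o⁴ − d_i⁴)/32 = π(0.0466⁴ − 0.0224⁴)/32 = 4.382×10^-7 m⁴.
Shear stress varies linearly with radius: τ = T·r/J = 132.0 × 0.0213 / 4.382×10^-7 = 6.416×10^6 Pa.

6.42 MPa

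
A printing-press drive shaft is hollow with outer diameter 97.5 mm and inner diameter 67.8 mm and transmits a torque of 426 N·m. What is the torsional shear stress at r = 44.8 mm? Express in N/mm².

2.81 N/mm²

J = π(d_o⁴ − d_i⁴)/32 = π(0.0975⁴ − 0.0678⁴)/32 = 6.797×10^-6 m⁴.
Shear stress varies linearly with radius: τ = T·r/J = 426.0 × 0.0448 / 6.797×10^-6 = 2.808×10^6 Pa.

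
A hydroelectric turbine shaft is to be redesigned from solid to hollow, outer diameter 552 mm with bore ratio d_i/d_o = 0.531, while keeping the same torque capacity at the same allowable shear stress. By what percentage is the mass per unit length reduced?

24.1 %

Equal τ_max and T ⇒ the solid shaft needs d_s³ = d_o³(1−k⁴), so d_s = 552·(1−0.531⁴)^(1/3) = 537.0 mm.
Area ratio A_h/A_s = d_o²(1−k²)/d_s² = (1−k²)/(1−k⁴)^(2/3) = 0.7588.
Mass saving = 1 − 0.7588 = 24.1 %.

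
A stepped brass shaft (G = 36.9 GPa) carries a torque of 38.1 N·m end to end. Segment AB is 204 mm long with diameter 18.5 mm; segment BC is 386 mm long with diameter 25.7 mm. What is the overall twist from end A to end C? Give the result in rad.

J_AB = π(0.0185)⁴/32 = 1.15×10^-8 m⁴; J_BC = π(0.0257)⁴/32 = 4.28×10^-8 m⁴.
θ = (T/G)·Σ L_i/J_i = (38.10/36.9×10⁹)·(0.204/1.15×10^-8 + 0.386/4.28×10^-8) = 0.02762 rad.

0.0276 rad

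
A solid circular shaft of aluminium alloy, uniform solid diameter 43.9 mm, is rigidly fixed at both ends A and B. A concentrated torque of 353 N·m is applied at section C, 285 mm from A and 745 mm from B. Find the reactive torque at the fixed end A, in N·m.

255 N·m

With uniform GJ and both ends fixed, compatibility θ_AC = θ_CB gives T_A·a = T_B·b, together with T_A + T_B = T₀.
T_A = T₀·b/(a+b) = 353.0·745/1030 = 255.3 N·m; T_B = 97.67 N·m.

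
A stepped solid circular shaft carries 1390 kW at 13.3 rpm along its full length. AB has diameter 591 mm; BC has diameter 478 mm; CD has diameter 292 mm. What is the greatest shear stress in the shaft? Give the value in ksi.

29.6 ksi

ω = 2π·13.3/60 = 1.393 rad/s, so T = P/ω = 1390×10³ / 1.393 = 998000 N·m.
Under the same torque, τ_max = 16T/(πd³) is largest where d is smallest — segment CD (d = 292 mm).
τ_max = 16·998000/(π·(0.292)³) = 2.042×10^8 Pa.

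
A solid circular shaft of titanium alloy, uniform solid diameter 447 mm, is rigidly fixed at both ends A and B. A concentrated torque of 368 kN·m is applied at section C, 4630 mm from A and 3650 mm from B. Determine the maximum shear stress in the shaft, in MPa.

With uniform GJ and both ends fixed, compatibility θ_AC = θ_CB gives T_A·a = T_B·b, together with T_A + T_B = T₀.
T_A = T₀·b/(a+b) = 368000·3650/8280 = 162200 N·m; T_B = 205800 N·m.
τ in each portion: τ_AC = 9.25×10^6 Pa, τ_CB = 1.17×10^7 Pa; maximum is in CB.
τ_max = T_CB·r/J = 205800·0.224/3.92×10^-3 = 1.173×10^7 Pa.

11.7 MPa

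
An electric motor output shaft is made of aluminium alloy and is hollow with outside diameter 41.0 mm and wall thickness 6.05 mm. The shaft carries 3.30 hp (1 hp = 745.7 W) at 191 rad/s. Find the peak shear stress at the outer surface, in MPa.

ω = 191 rad/s, so T = P/ω = 3.30×745.7 / 191.0 = 12.88 N·m.
J = π(d_o⁴ − d_i⁴)/32 = π(0.0410⁴ − 0.0289⁴)/32 = 2.089×10^-7 m⁴.
τ_max = T·r/J = 12.88 × 0.0205 / 2.089×10^-7 = 1.264×10^6 Pa.

1.26 MPa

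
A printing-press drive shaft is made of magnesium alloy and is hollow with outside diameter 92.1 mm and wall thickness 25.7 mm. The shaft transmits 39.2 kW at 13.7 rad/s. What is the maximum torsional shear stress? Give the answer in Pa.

1.94e7 Pa

ω = 13.7 rad/s, so T = P/ω = 39.2×10³ / 13.70 = 2861 N·m.
J = π(d_o⁴ − d_i⁴)/32 = π(0.0921⁴ − 0.0407⁴)/32 = 6.794×10^-6 m⁴.
τ_max = T·r/J = 2861 × 0.0460 / 6.794×10^-6 = 1.939×10^7 Pa.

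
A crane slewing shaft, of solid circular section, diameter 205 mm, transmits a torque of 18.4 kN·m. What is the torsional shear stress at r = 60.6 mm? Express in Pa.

6.43e6 Pa

J = πd⁴/32 = π(0.205)⁴/32 = 1.734×10^-4 m⁴.
Shear stress varies linearly with radius: τ = T·r/J = 18400 × 0.0606 / 1.734×10^-4 = 6.431×10^6 Pa.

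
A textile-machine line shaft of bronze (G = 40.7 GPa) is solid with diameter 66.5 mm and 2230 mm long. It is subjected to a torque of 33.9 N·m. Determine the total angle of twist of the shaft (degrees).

0.0554°

J = πd⁴/32 = π(0.0665)⁴/32 = 1.920×10^-6 m⁴.
θ = T·L/(G·J) = 33.90 × 2.23 / (40.7×10⁹ × 1.920×10^-6) = 9.674×10^-4 rad.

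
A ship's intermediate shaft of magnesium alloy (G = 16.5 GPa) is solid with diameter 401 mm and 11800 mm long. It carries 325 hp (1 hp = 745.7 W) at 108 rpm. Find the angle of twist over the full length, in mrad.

ω = 2π·108/60 = 11.31 rad/s, so T = P/ω = 325×745.7 / 11.31 = 21430 N·m.
J = πd⁴/32 = π(0.401)⁴/32 = 2.539×10^-3 m⁴.
θ = T·L/(G·J) = 21430 × 11.8 / (16.5×10⁹ × 2.539×10^-3) = 6.037×10^-3 rad.

6.04 mrad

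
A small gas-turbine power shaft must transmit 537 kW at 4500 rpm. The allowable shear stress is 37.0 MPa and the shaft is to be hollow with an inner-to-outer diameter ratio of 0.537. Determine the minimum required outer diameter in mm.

ω = 2π·4500/60 = 471.2 rad/s, so T = P/ω = 537×10³ / 471.2 = 1140 N·m.
For a hollow shaft with d_i/d_o = 0.537: τ_max = 16T/(π d_o³ (1−k⁴)), so d_o = [16T/(π τ_allow (1−k⁴))]^(1/3) = [16·1140/(π·3.70×10^7·0.9168)]^(1/3) = 0.05551 m.

55.5 mm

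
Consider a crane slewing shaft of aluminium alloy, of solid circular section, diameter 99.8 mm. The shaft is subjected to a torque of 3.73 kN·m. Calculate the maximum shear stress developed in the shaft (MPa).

J = πd⁴/32 = π(0.0998)⁴/32 = 9.739×10^-6 m⁴.
τ_max = T·r/J = 3730 × 0.0499 / 9.739×10^-6 = 1.911×10^7 Pa.

19.1 MPa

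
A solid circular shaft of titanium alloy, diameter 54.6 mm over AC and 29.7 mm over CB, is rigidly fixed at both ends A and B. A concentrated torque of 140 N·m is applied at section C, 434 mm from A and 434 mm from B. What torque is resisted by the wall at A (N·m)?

129 N·m

Compatibility: T_A·a/J_AC = T_B·b/J_CB with T_A + T_B = T₀.
J_AC = 8.73×10^-7 m⁴, J_CB = 7.64×10^-8 m⁴, so T_A = T₀·(J_AC/a)/((J_AC/a)+(J_CB/b)) = 128.7 N·m, T_B = 11.27 N·m.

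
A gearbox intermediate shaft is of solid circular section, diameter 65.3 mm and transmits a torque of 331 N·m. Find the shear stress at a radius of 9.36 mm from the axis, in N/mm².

1.74 N/mm²

J = πd⁴/32 = π(0.0653)⁴/32 = 1.785×10^-6 m⁴.
Shear stress varies linearly with radius: τ = T·r/J = 331.0 × 0.00936 / 1.785×10^-6 = 1.736×10^6 Pa.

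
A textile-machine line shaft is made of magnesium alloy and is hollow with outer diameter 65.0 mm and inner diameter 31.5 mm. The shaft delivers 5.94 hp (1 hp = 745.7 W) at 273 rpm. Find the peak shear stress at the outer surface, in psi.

441 psi

ω = 2π·273/60 = 28.59 rad/s, so T = P/ω = 5.94×745.7 / 28.59 = 154.9 N·m.
J = π(d_o⁴ − d_i⁴)/32 = π(0.0650⁴ − 0.0315⁴)/32 = 1.656×10^-6 m⁴.
τ_max = T·r/J = 154.9 × 0.0325 / 1.656×10^-6 = 3.041×10^6 Pa.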